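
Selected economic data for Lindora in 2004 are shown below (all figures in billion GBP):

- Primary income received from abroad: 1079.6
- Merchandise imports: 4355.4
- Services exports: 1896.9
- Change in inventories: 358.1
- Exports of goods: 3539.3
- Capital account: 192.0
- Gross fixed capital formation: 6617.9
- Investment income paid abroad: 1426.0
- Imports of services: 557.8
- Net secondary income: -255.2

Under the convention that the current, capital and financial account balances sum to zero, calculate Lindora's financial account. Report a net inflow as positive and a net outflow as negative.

-113.4

Goods balance = 3539.3 - 4355.4 = -816.1
Services balance = 1896.9 - 557.8 = 1339.1
Trade balance (goods + services) = -816.1 + 1339.1 = 523.0
Net primary income = 1079.6 - 1426.0 = -346.4
Net secondary income = -255.2
Current account = 523.0 + (-346.4) + (-255.2) = -78.6
Financial account = -(-78.6 + 192.0) = -113.4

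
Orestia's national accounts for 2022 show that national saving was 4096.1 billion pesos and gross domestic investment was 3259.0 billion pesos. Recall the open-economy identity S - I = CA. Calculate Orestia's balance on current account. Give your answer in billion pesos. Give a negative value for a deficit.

CA = S - I = 4096.1 - 3259.0 = 837.1

837.1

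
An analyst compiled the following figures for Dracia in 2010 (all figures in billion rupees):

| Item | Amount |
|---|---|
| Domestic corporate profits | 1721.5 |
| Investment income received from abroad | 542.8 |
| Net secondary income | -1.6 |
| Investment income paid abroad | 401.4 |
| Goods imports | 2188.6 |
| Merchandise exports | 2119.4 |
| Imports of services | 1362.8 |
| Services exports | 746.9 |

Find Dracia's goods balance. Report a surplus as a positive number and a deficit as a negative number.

-69.2

Goods balance = 2119.4 - 2188.6 = -69.2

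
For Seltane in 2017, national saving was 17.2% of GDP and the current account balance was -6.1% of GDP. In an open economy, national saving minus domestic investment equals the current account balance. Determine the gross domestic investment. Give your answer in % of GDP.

I = S - CA = 17.2 - (-6.1) = 23.3

23.3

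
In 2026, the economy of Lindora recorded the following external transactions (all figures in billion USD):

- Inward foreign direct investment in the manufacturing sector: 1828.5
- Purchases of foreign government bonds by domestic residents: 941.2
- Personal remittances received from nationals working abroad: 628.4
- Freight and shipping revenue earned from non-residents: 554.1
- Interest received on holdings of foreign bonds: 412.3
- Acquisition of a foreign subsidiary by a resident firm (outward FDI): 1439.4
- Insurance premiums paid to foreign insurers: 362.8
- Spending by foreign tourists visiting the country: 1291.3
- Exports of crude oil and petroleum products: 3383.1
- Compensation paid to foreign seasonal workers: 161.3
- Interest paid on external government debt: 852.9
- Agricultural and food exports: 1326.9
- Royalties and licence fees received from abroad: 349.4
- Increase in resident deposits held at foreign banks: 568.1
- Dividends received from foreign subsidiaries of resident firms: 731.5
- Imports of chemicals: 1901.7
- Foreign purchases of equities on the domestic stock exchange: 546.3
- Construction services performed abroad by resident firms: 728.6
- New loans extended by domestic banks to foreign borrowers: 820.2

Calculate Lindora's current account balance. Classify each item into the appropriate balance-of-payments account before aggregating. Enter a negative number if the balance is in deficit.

6126.9

Goods: 3383.1 + 1326.9 - 1901.7 = 2808.3
Services: 554.1 + 349.4 + 1291.3 - 362.8 + 728.6 = 2560.6
Primary income: 731.5 - 161.3 - 852.9 + 412.3 = 129.6
Secondary income: 628.4
Current account = 2808.3 + 2560.6 + 129.6 + 628.4 = 6126.9
(Excluded from the current account — financial account: inward foreign direct investment in the manufacturing sector 1828.5, purchases of foreign government bonds by domestic residents 941.2, acquisition of a foreign subsidiary by a resident firm (outward FDI) 1439.4, increase in resident deposits held at foreign banks 568.1, foreign purchases of equities on the domestic stock exchange 546.3, new loans extended by domestic banks to foreign borrowers 820.2.)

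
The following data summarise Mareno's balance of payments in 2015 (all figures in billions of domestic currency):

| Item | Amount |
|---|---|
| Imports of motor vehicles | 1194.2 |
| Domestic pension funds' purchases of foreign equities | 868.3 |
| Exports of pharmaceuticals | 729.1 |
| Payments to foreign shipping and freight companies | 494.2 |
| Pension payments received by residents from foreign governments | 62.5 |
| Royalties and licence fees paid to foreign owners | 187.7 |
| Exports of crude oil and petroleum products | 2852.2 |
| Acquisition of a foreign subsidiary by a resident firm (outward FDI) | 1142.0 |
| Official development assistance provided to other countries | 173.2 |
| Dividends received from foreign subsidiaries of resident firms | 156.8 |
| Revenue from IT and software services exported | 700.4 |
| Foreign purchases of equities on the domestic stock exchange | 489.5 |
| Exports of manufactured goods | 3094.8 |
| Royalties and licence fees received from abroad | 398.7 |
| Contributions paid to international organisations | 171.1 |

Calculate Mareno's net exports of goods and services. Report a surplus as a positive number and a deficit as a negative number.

Goods: 3094.8 + 2852.2 + 729.1 - 1194.2 = 5481.9
Services: -494.2 + 398.7 + 700.4 - 187.7 = 417.2
Trade balance = 5481.9 + 417.2 = 5899.1
(Excluded from the trade balance — financial account: domestic pension funds' purchases of foreign equities 868.3, acquisition of a foreign subsidiary by a resident firm (outward FDI) 1142.0, foreign purchases of equities on the domestic stock exchange 489.5; secondary income: pension payments received by residents from foreign governments 62.5, official development assistance provided to other countries 173.2, contributions paid to international organisations 171.1; primary income: dividends received from foreign subsidiaries of resident firms 156.8.)

5899.1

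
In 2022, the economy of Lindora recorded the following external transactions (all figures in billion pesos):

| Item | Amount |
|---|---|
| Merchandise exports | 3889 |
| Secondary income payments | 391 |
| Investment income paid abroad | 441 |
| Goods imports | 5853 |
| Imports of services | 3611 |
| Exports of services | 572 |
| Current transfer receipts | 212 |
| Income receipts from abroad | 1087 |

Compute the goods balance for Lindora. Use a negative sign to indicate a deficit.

Goods balance = 3889 - 5853 = -1964

-1964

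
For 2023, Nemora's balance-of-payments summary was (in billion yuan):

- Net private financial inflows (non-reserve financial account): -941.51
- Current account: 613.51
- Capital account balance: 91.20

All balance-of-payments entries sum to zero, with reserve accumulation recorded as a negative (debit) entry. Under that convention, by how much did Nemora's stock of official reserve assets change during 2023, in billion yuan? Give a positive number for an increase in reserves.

-236.80

Official reserve transactions balance = -(613.51 + 91.20 + (-941.51)) = 236.80
An accumulation of reserves is recorded as a debit (negative entry), so the change in the stock of reserves is the negative of that balance.
Change in official reserves = -(236.80) = -236.80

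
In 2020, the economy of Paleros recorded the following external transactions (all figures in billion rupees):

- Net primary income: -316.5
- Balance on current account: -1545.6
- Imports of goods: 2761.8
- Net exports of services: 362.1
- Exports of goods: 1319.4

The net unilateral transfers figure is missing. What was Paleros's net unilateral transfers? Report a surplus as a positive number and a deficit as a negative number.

Current account = goods balance + services balance + net primary income + net secondary income
Sum of the known components = -1396.8
Net unilateral transfers = CA - (known components) = -1545.6 - (-1396.8) = -148.8

-148.8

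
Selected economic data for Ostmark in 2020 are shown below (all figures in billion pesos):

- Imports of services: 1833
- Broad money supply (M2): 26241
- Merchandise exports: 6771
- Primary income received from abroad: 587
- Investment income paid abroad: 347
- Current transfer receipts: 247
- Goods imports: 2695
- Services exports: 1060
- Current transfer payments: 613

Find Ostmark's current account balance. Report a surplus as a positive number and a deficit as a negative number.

3177

Goods balance = 6771 - 2695 = 4076
Services balance = 1060 - 1833 = -773
Trade balance (goods + services) = 4076 + (-773) = 3303
Net primary income = 587 - 347 = 240
Net secondary income = 247 - 613 = -366
Current account = 3303 + 240 + (-366) = 3177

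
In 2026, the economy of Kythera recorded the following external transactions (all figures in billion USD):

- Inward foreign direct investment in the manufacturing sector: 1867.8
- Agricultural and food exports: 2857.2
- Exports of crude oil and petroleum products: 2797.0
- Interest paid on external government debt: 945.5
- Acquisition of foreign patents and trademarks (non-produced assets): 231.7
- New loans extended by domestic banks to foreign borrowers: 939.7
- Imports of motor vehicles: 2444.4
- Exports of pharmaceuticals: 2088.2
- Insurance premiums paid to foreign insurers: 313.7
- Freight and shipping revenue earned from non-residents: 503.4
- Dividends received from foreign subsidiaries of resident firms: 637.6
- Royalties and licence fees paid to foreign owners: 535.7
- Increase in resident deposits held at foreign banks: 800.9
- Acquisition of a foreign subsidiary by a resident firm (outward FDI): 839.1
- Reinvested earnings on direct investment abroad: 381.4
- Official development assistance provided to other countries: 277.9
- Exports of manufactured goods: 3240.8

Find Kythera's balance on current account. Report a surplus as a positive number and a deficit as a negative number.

7988.4

Goods: 2088.2 - 2444.4 + 2857.2 + 3240.8 + 2797.0 = 8538.8
Services: -313.7 + 503.4 - 535.7 = -346.0
Primary income: 381.4 + 637.6 - 945.5 = 73.5
Secondary income: -277.9
Current account = 8538.8 + (-346.0) + 73.5 + (-277.9) = 7988.4
(Excluded from the current account — financial account: inward foreign direct investment in the manufacturing sector 1867.8, new loans extended by domestic banks to foreign borrowers 939.7, increase in resident deposits held at foreign banks 800.9, acquisition of a foreign subsidiary by a resident firm (outward FDI) 839.1; capital account: acquisition of foreign patents and trademarks (non-produced assets) 231.7.)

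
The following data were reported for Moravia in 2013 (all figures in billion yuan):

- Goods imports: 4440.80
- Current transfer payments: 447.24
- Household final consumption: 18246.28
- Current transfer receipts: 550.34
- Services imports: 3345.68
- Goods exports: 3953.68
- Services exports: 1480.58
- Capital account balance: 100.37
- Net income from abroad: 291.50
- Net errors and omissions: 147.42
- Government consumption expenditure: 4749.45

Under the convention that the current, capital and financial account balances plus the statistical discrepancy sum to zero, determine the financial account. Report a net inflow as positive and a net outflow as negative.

1709.83

Goods balance = 3953.68 - 4440.80 = -487.12
Services balance = 1480.58 - 3345.68 = -1865.10
Trade balance (goods + services) = -487.12 + (-1865.10) = -2352.22
Net primary income = 291.50
Net secondary income = 550.34 - 447.24 = 103.10
Current account = -2352.22 + 291.50 + 103.10 = -1957.62
Financial account = -(-1957.62 + 100.37 + 147.42) = 1709.83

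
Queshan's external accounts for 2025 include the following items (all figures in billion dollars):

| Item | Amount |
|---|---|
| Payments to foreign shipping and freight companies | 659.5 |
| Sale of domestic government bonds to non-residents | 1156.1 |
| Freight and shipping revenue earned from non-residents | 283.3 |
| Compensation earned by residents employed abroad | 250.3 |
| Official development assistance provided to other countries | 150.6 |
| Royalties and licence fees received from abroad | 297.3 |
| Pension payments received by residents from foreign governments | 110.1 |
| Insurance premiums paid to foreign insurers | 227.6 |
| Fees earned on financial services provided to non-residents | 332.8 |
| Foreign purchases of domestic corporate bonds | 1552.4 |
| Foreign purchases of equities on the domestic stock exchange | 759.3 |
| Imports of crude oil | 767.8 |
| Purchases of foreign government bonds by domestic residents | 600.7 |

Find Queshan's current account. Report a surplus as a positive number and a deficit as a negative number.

-531.7

Goods: -767.8
Services: -227.6 - 659.5 + 297.3 + 332.8 + 283.3 = 26.3
Primary income: 250.3
Secondary income: 110.1 - 150.6 = -40.5
Current account = (-767.8) + 26.3 + 250.3 + (-40.5) = -531.7
(Excluded from the current account — financial account: sale of domestic government bonds to non-residents 1156.1, foreign purchases of domestic corporate bonds 1552.4, foreign purchases of equities on the domestic stock exchange 759.3, purchases of foreign government bonds by domestic residents 600.7.)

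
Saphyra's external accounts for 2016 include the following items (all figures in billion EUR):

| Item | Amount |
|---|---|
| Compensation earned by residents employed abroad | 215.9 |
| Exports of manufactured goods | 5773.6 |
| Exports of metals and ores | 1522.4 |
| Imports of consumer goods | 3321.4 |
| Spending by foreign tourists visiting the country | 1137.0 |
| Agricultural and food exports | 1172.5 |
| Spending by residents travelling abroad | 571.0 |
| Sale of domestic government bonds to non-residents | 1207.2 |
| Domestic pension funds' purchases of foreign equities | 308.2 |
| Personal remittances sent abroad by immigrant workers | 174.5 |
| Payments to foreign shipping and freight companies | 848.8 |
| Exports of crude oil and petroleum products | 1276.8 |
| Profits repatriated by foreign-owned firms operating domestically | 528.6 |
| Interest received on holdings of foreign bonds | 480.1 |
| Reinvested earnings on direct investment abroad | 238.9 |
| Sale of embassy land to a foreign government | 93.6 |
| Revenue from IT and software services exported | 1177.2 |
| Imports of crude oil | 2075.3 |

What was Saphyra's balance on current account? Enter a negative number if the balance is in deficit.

5474.8

Goods: 1172.5 - 3321.4 - 2075.3 + 1522.4 + 1276.8 + 5773.6 = 4348.6
Services: -571.0 + 1137.0 - 848.8 + 1177.2 = 894.4
Primary income: -528.6 + 480.1 + 238.9 + 215.9 = 406.3
Secondary income: -174.5
Current account = 4348.6 + 894.4 + 406.3 + (-174.5) = 5474.8
(Excluded from the current account — financial account: sale of domestic government bonds to non-residents 1207.2, domestic pension funds' purchases of foreign equities 308.2; capital account: sale of embassy land to a foreign government 93.6.)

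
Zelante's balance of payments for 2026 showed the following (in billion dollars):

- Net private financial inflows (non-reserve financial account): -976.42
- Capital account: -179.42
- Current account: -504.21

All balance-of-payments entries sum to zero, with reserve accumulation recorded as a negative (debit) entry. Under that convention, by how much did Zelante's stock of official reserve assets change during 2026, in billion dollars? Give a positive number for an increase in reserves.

-1660.05

Official reserve transactions balance = -((-504.21) + (-179.42) + (-976.42)) = 1660.05
An accumulation of reserves is recorded as a debit (negative entry), so the change in the stock of reserves is the negative of that balance.
Change in official reserves = -(1660.05) = -1660.05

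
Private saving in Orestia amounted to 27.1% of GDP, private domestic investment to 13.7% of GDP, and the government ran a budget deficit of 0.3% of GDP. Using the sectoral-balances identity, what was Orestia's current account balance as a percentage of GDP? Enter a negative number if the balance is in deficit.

13.1

By the sectoral-balances identity, CA = (S_private - I) + (T - G).
Private balance = 27.1 - 13.7 = 13.4
Government balance (T - G) = -0.3
CA = 13.4 + (-0.3) = 13.1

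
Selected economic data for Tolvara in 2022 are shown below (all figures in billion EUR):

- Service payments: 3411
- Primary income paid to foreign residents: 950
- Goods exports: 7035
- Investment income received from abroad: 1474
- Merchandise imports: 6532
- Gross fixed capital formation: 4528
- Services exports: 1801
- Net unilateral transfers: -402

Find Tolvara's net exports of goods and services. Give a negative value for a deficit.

Goods balance = 7035 - 6532 = 503
Services balance = 1801 - 3411 = -1610
Trade balance (goods + services) = 503 + (-1610) = -1107

-1107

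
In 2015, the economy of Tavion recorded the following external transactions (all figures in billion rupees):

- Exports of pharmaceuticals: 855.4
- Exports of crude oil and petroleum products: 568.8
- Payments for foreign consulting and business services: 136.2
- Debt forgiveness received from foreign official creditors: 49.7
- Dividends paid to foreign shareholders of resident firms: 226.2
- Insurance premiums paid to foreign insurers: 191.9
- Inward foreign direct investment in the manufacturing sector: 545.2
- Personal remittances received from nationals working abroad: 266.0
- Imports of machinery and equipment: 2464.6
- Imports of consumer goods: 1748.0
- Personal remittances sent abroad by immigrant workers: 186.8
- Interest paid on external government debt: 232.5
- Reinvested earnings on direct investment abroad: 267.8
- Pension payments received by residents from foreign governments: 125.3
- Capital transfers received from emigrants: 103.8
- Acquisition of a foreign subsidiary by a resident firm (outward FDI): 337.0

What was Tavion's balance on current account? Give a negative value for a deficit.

Goods: 568.8 - 2464.6 + 855.4 - 1748.0 = -2788.4
Services: -191.9 - 136.2 = -328.1
Primary income: -226.2 + 267.8 - 232.5 = -190.9
Secondary income: -186.8 + 125.3 + 266.0 = 204.5
Current account = (-2788.4) + (-328.1) + (-190.9) + 204.5 = -3102.9
(Excluded from the current account — capital account: debt forgiveness received from foreign official creditors 49.7, capital transfers received from emigrants 103.8; financial account: inward foreign direct investment in the manufacturing sector 545.2, acquisition of a foreign subsidiary by a resident firm (outward FDI) 337.0.)

-3102.9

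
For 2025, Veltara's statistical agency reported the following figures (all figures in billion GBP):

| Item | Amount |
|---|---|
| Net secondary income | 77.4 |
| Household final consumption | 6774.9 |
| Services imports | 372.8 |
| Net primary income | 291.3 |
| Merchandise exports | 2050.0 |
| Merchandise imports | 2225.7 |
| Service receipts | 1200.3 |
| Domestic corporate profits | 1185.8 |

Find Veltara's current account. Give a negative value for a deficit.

Goods balance = 2050.0 - 2225.7 = -175.7
Services balance = 1200.3 - 372.8 = 827.5
Trade balance (goods + services) = -175.7 + 827.5 = 651.8
Net primary income = 291.3
Net secondary income = 77.4
Current account = 651.8 + 291.3 + 77.4 = 1020.5

1020.5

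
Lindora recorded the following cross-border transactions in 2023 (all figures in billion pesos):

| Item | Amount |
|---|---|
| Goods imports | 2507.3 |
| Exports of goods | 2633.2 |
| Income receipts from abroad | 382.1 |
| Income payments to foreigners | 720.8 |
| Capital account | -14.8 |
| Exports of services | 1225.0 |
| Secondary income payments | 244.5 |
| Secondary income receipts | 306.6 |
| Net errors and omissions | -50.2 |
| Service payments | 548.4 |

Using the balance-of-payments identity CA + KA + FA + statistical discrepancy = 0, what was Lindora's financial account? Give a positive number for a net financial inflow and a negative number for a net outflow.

-460.9

Goods balance = 2633.2 - 2507.3 = 125.9
Services balance = 1225.0 - 548.4 = 676.6
Trade balance (goods + services) = 125.9 + 676.6 = 802.5
Net primary income = 382.1 - 720.8 = -338.7
Net secondary income = 306.6 - 244.5 = 62.1
Current account = 802.5 + (-338.7) + 62.1 = 525.9
Financial account = -(525.9 + (-14.8) + (-50.2)) = -460.9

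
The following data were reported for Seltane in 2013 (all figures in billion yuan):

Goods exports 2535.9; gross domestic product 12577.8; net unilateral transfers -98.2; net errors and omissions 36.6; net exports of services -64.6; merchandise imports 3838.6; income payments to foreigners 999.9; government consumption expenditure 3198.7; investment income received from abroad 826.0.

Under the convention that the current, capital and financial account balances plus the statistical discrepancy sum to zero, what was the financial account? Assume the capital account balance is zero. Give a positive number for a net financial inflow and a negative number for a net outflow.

1602.8

Goods balance = 2535.9 - 3838.6 = -1302.7
Services balance = -64.6
Trade balance (goods + services) = -1302.7 + (-64.6) = -1367.3
Net primary income = 826.0 - 999.9 = -173.9
Net secondary income = -98.2
Current account = -1367.3 + (-173.9) + (-98.2) = -1639.4
Financial account = -(-1639.4 + 36.6) = 1602.8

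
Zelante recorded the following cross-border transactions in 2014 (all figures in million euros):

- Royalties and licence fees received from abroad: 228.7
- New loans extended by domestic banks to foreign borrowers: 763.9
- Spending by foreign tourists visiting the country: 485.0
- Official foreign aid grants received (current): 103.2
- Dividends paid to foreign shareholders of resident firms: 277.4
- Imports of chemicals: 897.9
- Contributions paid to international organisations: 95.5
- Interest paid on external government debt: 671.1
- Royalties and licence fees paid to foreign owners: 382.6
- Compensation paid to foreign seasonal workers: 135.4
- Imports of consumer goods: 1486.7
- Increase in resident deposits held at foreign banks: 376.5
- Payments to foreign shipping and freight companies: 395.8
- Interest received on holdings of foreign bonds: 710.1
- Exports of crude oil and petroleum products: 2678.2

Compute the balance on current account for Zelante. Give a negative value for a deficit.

-137.2

Goods: -1486.7 + 2678.2 - 897.9 = 293.6
Services: -395.8 + 228.7 - 382.6 + 485.0 = -64.7
Primary income: -135.4 - 277.4 + 710.1 - 671.1 = -373.8
Secondary income: 103.2 - 95.5 = 7.7
Current account = 293.6 + (-64.7) + (-373.8) + 7.7 = -137.2
(Excluded from the current account — financial account: new loans extended by domestic banks to foreign borrowers 763.9, increase in resident deposits held at foreign banks 376.5.)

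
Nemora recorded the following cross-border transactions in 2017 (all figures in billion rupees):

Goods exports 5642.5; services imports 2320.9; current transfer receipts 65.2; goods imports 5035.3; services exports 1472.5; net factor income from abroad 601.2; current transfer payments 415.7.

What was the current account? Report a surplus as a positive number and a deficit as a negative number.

Goods balance = 5642.5 - 5035.3 = 607.2
Services balance = 1472.5 - 2320.9 = -848.4
Trade balance (goods + services) = 607.2 + (-848.4) = -241.2
Net primary income = 601.2
Net secondary income = 65.2 - 415.7 = -350.5
Current account = -241.2 + 601.2 + (-350.5) = 9.5

9.5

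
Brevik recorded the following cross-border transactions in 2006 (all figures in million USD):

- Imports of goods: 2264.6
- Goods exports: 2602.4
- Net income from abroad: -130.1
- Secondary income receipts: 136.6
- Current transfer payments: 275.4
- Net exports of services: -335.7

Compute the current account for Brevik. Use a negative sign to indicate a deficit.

-266.8

Goods balance = 2602.4 - 2264.6 = 337.8
Services balance = -335.7
Trade balance (goods + services) = 337.8 + (-335.7) = 2.1
Net primary income = -130.1
Net secondary income = 136.6 - 275.4 = -138.8
Current account = 2.1 + (-130.1) + (-138.8) = -266.8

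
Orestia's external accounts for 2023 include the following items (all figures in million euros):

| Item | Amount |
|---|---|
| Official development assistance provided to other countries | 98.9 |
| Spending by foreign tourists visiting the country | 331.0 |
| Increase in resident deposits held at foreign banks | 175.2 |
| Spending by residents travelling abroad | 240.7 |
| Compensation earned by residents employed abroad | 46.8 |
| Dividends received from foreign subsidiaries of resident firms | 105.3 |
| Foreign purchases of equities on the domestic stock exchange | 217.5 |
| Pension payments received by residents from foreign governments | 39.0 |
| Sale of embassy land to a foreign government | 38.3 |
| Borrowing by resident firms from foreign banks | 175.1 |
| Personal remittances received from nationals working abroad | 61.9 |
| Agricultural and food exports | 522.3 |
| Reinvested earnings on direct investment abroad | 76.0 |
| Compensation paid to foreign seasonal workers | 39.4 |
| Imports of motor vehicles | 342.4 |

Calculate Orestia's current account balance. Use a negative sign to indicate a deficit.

460.9

Goods: 522.3 - 342.4 = 179.9
Services: -240.7 + 331.0 = 90.3
Primary income: -39.4 + 46.8 + 76.0 + 105.3 = 188.7
Secondary income: 39.0 - 98.9 + 61.9 = 2.0
Current account = 179.9 + 90.3 + 188.7 + 2.0 = 460.9
(Excluded from the current account — financial account: increase in resident deposits held at foreign banks 175.2, foreign purchases of equities on the domestic stock exchange 217.5, borrowing by resident firms from foreign banks 175.1; capital account: sale of embassy land to a foreign government 38.3.)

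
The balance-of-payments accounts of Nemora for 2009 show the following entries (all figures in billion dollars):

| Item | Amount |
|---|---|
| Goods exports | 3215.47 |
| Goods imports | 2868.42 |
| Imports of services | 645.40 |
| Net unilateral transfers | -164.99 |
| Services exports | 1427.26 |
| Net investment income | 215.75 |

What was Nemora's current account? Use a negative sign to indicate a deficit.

Goods balance = 3215.47 - 2868.42 = 347.05
Services balance = 1427.26 - 645.40 = 781.86
Trade balance (goods + services) = 347.05 + 781.86 = 1128.91
Net primary income = 215.75
Net secondary income = -164.99
Current account = 1128.91 + 215.75 + (-164.99) = 1179.67

1179.67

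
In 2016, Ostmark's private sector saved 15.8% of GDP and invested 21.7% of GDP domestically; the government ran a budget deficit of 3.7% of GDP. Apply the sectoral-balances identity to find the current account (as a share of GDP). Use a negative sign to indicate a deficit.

By the sectoral-balances identity, CA = (S_private - I) + (T - G).
Private balance = 15.8 - 21.7 = -5.9
Government balance (T - G) = -3.7
CA = -5.9 + (-3.7) = -9.6

-9.6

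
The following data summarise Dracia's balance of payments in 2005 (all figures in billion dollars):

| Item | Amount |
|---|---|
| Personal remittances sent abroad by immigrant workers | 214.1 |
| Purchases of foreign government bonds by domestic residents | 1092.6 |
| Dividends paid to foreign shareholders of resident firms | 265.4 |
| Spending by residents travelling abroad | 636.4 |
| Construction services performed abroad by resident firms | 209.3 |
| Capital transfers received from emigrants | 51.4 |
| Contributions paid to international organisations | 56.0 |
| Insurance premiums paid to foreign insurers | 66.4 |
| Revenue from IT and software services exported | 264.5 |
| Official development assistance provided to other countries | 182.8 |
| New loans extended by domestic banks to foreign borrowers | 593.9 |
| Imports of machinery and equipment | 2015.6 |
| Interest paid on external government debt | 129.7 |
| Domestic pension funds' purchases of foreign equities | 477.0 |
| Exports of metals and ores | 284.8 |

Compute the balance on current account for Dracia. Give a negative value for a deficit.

Goods: 284.8 - 2015.6 = -1730.8
Services: 264.5 + 209.3 - 66.4 - 636.4 = -229.0
Primary income: -265.4 - 129.7 = -395.1
Secondary income: -56.0 - 182.8 - 214.1 = -452.9
Current account = (-1730.8) + (-229.0) + (-395.1) + (-452.9) = -2807.8
(Excluded from the current account — financial account: purchases of foreign government bonds by domestic residents 1092.6, new loans extended by domestic banks to foreign borrowers 593.9, domestic pension funds' purchases of foreign equities 477.0; capital account: capital transfers received from emigrants 51.4.)

-2807.8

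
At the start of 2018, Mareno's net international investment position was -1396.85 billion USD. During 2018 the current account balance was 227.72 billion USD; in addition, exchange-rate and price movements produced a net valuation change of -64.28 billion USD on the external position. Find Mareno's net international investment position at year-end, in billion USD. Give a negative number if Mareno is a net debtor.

Change in NIIP = current account + net valuation change = 227.72 + (-64.28) = 163.44
End-of-year NIIP = -1396.85 + 163.44 = -1233.41

-1233.41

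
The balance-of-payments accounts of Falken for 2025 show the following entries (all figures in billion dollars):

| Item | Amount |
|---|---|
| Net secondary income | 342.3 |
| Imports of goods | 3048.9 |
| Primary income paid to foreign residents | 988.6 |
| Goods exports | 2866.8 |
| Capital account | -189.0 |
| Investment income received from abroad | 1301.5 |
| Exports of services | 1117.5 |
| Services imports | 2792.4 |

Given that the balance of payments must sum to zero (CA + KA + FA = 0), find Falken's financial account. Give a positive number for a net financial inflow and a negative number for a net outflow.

1390.8

Goods balance = 2866.8 - 3048.9 = -182.1
Services balance = 1117.5 - 2792.4 = -1674.9
Trade balance (goods + services) = -182.1 + (-1674.9) = -1857.0
Net primary income = 1301.5 - 988.6 = 312.9
Net secondary income = 342.3
Current account = -1857.0 + 312.9 + 342.3 = -1201.8
Financial account = -(-1201.8 + (-189.0)) = 1390.8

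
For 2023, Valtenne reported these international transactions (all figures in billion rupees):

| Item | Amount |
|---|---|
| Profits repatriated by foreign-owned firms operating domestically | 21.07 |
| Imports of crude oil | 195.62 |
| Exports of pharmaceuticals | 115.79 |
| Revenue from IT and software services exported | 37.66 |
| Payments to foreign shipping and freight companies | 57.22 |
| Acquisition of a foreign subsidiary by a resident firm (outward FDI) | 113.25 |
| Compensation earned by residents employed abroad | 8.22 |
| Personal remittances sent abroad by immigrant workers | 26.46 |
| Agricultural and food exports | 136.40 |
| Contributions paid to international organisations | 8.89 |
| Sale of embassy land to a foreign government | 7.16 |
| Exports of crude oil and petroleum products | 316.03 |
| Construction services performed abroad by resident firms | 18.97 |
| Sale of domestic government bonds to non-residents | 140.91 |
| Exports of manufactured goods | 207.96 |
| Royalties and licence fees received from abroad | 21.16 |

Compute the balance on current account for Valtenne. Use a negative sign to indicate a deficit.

Goods: 136.40 - 195.62 + 316.03 + 207.96 + 115.79 = 580.56
Services: 21.16 + 37.66 - 57.22 + 18.97 = 20.57
Primary income: -21.07 + 8.22 = -12.85
Secondary income: -26.46 - 8.89 = -35.35
Current account = 580.56 + 20.57 + (-12.85) + (-35.35) = 552.93
(Excluded from the current account — financial account: acquisition of a foreign subsidiary by a resident firm (outward FDI) 113.25, sale of domestic government bonds to non-residents 140.91; capital account: sale of embassy land to a foreign government 7.16.)

552.93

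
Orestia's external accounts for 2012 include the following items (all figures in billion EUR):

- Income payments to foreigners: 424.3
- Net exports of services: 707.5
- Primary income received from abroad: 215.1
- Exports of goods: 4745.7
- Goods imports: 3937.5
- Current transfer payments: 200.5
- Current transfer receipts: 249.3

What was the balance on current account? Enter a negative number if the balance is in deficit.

Goods balance = 4745.7 - 3937.5 = 808.2
Services balance = 707.5
Trade balance (goods + services) = 808.2 + 707.5 = 1515.7
Net primary income = 215.1 - 424.3 = -209.2
Net secondary income = 249.3 - 200.5 = 48.8
Current account = 1515.7 + (-209.2) + 48.8 = 1355.3

1355.3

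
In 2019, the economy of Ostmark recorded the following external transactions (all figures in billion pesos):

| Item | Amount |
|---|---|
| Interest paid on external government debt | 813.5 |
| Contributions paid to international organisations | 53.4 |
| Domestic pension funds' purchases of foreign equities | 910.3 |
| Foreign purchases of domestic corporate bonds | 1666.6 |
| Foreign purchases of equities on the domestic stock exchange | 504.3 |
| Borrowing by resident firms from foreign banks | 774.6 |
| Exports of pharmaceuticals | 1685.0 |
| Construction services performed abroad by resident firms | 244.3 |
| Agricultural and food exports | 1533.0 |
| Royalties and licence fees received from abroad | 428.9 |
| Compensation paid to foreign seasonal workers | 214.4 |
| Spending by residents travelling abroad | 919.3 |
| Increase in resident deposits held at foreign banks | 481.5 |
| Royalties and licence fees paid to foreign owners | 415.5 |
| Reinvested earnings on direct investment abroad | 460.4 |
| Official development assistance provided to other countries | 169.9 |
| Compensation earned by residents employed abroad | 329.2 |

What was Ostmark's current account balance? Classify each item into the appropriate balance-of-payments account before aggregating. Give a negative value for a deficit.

Goods: 1533.0 + 1685.0 = 3218.0
Services: 244.3 + 428.9 - 415.5 - 919.3 = -661.6
Primary income: 460.4 - 813.5 - 214.4 + 329.2 = -238.3
Secondary income: -169.9 - 53.4 = -223.3
Current account = 3218.0 + (-661.6) + (-238.3) + (-223.3) = 2094.8
(Excluded from the current account — financial account: domestic pension funds' purchases of foreign equities 910.3, foreign purchases of domestic corporate bonds 1666.6, foreign purchases of equities on the domestic stock exchange 504.3, borrowing by resident firms from foreign banks 774.6, increase in resident deposits held at foreign banks 481.5.)

2094.8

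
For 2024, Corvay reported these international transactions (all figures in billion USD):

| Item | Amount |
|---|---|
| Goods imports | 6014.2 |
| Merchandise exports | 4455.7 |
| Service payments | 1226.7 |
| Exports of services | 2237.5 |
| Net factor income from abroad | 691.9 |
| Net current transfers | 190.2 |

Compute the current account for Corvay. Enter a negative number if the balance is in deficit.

Goods balance = 4455.7 - 6014.2 = -1558.5
Services balance = 2237.5 - 1226.7 = 1010.8
Trade balance (goods + services) = -1558.5 + 1010.8 = -547.7
Net primary income = 691.9
Net secondary income = 190.2
Current account = -547.7 + 691.9 + 190.2 = 334.4

334.4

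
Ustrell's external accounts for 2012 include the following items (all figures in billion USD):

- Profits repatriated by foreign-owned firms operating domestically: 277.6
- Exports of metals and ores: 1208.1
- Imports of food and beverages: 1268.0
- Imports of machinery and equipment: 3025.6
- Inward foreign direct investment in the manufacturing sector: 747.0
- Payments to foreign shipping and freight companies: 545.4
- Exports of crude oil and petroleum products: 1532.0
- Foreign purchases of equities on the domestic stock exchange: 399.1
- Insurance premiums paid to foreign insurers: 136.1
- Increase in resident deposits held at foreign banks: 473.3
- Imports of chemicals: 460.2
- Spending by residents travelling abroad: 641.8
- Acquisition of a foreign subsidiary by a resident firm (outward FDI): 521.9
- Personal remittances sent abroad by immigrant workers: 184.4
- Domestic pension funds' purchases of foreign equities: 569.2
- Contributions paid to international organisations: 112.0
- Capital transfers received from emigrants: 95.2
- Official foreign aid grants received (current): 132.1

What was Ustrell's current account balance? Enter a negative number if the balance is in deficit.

-3778.9

Goods: -460.2 + 1208.1 + 1532.0 - 1268.0 - 3025.6 = -2013.7
Services: -136.1 - 545.4 - 641.8 = -1323.3
Primary income: -277.6
Secondary income: -184.4 - 112.0 + 132.1 = -164.3
Current account = (-2013.7) + (-1323.3) + (-277.6) + (-164.3) = -3778.9
(Excluded from the current account — financial account: inward foreign direct investment in the manufacturing sector 747.0, foreign purchases of equities on the domestic stock exchange 399.1, increase in resident deposits held at foreign banks 473.3, acquisition of a foreign subsidiary by a resident firm (outward FDI) 521.9, domestic pension funds' purchases of foreign equities 569.2; capital account: capital transfers received from emigrants 95.2.)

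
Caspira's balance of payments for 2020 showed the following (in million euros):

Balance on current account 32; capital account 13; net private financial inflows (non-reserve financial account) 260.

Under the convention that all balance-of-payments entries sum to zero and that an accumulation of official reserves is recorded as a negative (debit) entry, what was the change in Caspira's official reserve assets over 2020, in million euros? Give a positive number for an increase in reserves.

305

Official reserve transactions balance = -(32 + 13 + 260) = -305
An accumulation of reserves is recorded as a debit (negative entry), so the change in the stock of reserves is the negative of that balance.
Change in official reserves = -(-305) = 305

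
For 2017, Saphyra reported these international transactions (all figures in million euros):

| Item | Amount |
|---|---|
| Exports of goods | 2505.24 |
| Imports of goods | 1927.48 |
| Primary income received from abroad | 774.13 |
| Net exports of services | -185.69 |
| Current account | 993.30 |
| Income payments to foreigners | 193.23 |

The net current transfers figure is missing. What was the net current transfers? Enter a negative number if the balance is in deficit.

20.33

Current account = goods balance + services balance + net primary income + net secondary income
Sum of the known components = 972.97
Net current transfers = CA - (known components) = 993.30 - 972.97 = 20.33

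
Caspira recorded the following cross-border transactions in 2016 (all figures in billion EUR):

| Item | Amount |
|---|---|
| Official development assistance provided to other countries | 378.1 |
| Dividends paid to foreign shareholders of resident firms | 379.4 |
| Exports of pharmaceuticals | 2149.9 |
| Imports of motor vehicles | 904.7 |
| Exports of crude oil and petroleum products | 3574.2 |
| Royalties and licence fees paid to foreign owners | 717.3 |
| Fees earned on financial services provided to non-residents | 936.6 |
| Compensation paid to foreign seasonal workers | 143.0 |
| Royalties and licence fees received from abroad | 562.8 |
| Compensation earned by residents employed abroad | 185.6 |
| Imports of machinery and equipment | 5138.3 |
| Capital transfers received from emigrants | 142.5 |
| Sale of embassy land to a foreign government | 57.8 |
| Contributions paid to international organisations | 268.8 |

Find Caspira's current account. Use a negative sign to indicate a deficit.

Goods: -904.7 - 5138.3 + 2149.9 + 3574.2 = -318.9
Services: -717.3 + 562.8 + 936.6 = 782.1
Primary income: -143.0 + 185.6 - 379.4 = -336.8
Secondary income: -268.8 - 378.1 = -646.9
Current account = (-318.9) + 782.1 + (-336.8) + (-646.9) = -520.5
(Excluded from the current account — capital account: capital transfers received from emigrants 142.5, sale of embassy land to a foreign government 57.8.)

-520.5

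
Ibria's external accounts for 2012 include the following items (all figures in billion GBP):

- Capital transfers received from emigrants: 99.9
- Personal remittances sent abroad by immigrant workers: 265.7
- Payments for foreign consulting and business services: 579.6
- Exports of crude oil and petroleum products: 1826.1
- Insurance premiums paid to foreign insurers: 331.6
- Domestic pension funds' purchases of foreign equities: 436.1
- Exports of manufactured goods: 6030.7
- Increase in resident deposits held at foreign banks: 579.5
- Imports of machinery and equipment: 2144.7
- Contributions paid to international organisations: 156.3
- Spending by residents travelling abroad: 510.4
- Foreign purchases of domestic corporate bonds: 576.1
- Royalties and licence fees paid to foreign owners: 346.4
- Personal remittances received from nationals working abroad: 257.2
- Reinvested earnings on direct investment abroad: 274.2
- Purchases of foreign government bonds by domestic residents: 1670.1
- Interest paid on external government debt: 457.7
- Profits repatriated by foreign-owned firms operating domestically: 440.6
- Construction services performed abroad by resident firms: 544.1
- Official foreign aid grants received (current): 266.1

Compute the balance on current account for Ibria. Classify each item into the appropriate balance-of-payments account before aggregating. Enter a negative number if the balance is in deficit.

Goods: 1826.1 + 6030.7 - 2144.7 = 5712.1
Services: -346.4 - 331.6 + 544.1 - 510.4 - 579.6 = -1223.9
Primary income: -440.6 + 274.2 - 457.7 = -624.1
Secondary income: 257.2 - 265.7 + 266.1 - 156.3 = 101.3
Current account = 5712.1 + (-1223.9) + (-624.1) + 101.3 = 3965.4
(Excluded from the current account — capital account: capital transfers received from emigrants 99.9; financial account: domestic pension funds' purchases of foreign equities 436.1, increase in resident deposits held at foreign banks 579.5, foreign purchases of domestic corporate bonds 576.1, purchases of foreign government bonds by domestic residents 1670.1.)

3965.4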